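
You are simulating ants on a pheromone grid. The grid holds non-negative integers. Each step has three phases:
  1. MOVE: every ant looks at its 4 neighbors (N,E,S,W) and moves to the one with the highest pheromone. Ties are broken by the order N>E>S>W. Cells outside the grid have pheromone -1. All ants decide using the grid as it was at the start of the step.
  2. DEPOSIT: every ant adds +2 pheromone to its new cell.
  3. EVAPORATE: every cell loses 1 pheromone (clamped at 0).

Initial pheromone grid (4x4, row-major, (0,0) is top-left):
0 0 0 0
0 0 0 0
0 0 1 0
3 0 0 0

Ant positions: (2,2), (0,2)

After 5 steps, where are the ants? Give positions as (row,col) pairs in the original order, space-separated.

Step 1: ant0:(2,2)->N->(1,2) | ant1:(0,2)->E->(0,3)
  grid max=2 at (3,0)
Step 2: ant0:(1,2)->N->(0,2) | ant1:(0,3)->S->(1,3)
  grid max=1 at (0,2)
Step 3: ant0:(0,2)->E->(0,3) | ant1:(1,3)->N->(0,3)
  grid max=3 at (0,3)
Step 4: ant0:(0,3)->S->(1,3) | ant1:(0,3)->S->(1,3)
  grid max=3 at (1,3)
Step 5: ant0:(1,3)->N->(0,3) | ant1:(1,3)->N->(0,3)
  grid max=5 at (0,3)

(0,3) (0,3)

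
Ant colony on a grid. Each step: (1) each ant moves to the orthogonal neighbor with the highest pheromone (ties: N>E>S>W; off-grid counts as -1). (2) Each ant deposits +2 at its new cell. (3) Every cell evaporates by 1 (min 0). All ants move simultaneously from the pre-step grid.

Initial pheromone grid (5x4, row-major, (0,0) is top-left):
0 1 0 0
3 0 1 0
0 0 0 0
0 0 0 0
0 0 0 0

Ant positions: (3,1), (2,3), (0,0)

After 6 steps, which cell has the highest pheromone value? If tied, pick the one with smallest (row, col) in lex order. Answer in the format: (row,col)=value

Answer: (1,0)=7

Derivation:
Step 1: ant0:(3,1)->N->(2,1) | ant1:(2,3)->N->(1,3) | ant2:(0,0)->S->(1,0)
  grid max=4 at (1,0)
Step 2: ant0:(2,1)->N->(1,1) | ant1:(1,3)->N->(0,3) | ant2:(1,0)->N->(0,0)
  grid max=3 at (1,0)
Step 3: ant0:(1,1)->W->(1,0) | ant1:(0,3)->S->(1,3) | ant2:(0,0)->S->(1,0)
  grid max=6 at (1,0)
Step 4: ant0:(1,0)->N->(0,0) | ant1:(1,3)->N->(0,3) | ant2:(1,0)->N->(0,0)
  grid max=5 at (1,0)
Step 5: ant0:(0,0)->S->(1,0) | ant1:(0,3)->S->(1,3) | ant2:(0,0)->S->(1,0)
  grid max=8 at (1,0)
Step 6: ant0:(1,0)->N->(0,0) | ant1:(1,3)->N->(0,3) | ant2:(1,0)->N->(0,0)
  grid max=7 at (1,0)
Final grid:
  5 0 0 1
  7 0 0 0
  0 0 0 0
  0 0 0 0
  0 0 0 0
Max pheromone 7 at (1,0)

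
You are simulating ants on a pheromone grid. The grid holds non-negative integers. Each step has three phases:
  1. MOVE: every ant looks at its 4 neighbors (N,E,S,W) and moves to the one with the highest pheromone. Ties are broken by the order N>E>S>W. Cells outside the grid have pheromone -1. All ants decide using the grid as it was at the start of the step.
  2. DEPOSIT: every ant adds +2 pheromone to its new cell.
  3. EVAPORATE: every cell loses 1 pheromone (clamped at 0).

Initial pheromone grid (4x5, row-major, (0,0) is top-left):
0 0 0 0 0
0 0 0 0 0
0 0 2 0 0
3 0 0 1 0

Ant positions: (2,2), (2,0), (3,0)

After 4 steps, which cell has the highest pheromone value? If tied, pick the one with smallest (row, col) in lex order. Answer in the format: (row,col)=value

Step 1: ant0:(2,2)->N->(1,2) | ant1:(2,0)->S->(3,0) | ant2:(3,0)->N->(2,0)
  grid max=4 at (3,0)
Step 2: ant0:(1,2)->S->(2,2) | ant1:(3,0)->N->(2,0) | ant2:(2,0)->S->(3,0)
  grid max=5 at (3,0)
Step 3: ant0:(2,2)->N->(1,2) | ant1:(2,0)->S->(3,0) | ant2:(3,0)->N->(2,0)
  grid max=6 at (3,0)
Step 4: ant0:(1,2)->S->(2,2) | ant1:(3,0)->N->(2,0) | ant2:(2,0)->S->(3,0)
  grid max=7 at (3,0)
Final grid:
  0 0 0 0 0
  0 0 0 0 0
  4 0 2 0 0
  7 0 0 0 0
Max pheromone 7 at (3,0)

Answer: (3,0)=7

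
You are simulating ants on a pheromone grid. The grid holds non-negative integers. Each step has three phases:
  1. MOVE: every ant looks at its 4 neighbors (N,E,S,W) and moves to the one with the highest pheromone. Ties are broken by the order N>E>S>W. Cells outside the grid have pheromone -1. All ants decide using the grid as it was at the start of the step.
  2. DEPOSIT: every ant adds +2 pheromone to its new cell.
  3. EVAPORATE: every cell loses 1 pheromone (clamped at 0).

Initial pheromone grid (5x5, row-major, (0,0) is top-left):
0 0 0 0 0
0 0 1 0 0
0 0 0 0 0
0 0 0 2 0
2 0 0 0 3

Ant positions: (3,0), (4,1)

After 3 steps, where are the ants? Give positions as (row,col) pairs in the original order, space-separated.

Step 1: ant0:(3,0)->S->(4,0) | ant1:(4,1)->W->(4,0)
  grid max=5 at (4,0)
Step 2: ant0:(4,0)->N->(3,0) | ant1:(4,0)->N->(3,0)
  grid max=4 at (4,0)
Step 3: ant0:(3,0)->S->(4,0) | ant1:(3,0)->S->(4,0)
  grid max=7 at (4,0)

(4,0) (4,0)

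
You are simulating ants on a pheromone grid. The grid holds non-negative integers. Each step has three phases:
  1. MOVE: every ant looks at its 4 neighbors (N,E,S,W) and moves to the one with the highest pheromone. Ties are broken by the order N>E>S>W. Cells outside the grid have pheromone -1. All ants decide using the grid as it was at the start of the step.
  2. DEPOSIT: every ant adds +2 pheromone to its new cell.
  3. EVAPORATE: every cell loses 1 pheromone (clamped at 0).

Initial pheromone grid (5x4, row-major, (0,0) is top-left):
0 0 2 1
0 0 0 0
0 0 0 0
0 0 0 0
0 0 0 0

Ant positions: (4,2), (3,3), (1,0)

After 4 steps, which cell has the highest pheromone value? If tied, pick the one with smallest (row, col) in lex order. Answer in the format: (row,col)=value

Step 1: ant0:(4,2)->N->(3,2) | ant1:(3,3)->N->(2,3) | ant2:(1,0)->N->(0,0)
  grid max=1 at (0,0)
Step 2: ant0:(3,2)->N->(2,2) | ant1:(2,3)->N->(1,3) | ant2:(0,0)->E->(0,1)
  grid max=1 at (0,1)
Step 3: ant0:(2,2)->N->(1,2) | ant1:(1,3)->N->(0,3) | ant2:(0,1)->E->(0,2)
  grid max=1 at (0,2)
Step 4: ant0:(1,2)->N->(0,2) | ant1:(0,3)->W->(0,2) | ant2:(0,2)->E->(0,3)
  grid max=4 at (0,2)
Final grid:
  0 0 4 2
  0 0 0 0
  0 0 0 0
  0 0 0 0
  0 0 0 0
Max pheromone 4 at (0,2)

Answer: (0,2)=4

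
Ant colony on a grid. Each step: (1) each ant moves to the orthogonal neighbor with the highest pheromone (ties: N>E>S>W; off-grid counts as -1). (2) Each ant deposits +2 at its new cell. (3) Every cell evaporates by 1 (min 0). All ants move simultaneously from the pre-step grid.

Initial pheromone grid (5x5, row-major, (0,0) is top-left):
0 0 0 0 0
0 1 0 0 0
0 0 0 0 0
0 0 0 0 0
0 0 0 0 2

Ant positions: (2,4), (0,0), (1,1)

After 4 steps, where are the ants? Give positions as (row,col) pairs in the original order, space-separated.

Step 1: ant0:(2,4)->N->(1,4) | ant1:(0,0)->E->(0,1) | ant2:(1,1)->N->(0,1)
  grid max=3 at (0,1)
Step 2: ant0:(1,4)->N->(0,4) | ant1:(0,1)->E->(0,2) | ant2:(0,1)->E->(0,2)
  grid max=3 at (0,2)
Step 3: ant0:(0,4)->S->(1,4) | ant1:(0,2)->W->(0,1) | ant2:(0,2)->W->(0,1)
  grid max=5 at (0,1)
Step 4: ant0:(1,4)->N->(0,4) | ant1:(0,1)->E->(0,2) | ant2:(0,1)->E->(0,2)
  grid max=5 at (0,2)

(0,4) (0,2) (0,2)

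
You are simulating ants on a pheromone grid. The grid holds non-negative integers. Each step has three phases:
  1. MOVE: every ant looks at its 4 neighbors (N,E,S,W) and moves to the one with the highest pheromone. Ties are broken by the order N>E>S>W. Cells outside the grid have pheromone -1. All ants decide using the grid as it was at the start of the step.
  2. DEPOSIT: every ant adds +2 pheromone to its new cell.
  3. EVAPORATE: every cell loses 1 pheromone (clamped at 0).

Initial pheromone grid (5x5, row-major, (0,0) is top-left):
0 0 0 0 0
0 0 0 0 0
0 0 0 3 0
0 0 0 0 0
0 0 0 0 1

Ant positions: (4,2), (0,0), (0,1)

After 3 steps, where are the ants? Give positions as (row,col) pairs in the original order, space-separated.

Step 1: ant0:(4,2)->N->(3,2) | ant1:(0,0)->E->(0,1) | ant2:(0,1)->E->(0,2)
  grid max=2 at (2,3)
Step 2: ant0:(3,2)->N->(2,2) | ant1:(0,1)->E->(0,2) | ant2:(0,2)->W->(0,1)
  grid max=2 at (0,1)
Step 3: ant0:(2,2)->E->(2,3) | ant1:(0,2)->W->(0,1) | ant2:(0,1)->E->(0,2)
  grid max=3 at (0,1)

(2,3) (0,1) (0,2)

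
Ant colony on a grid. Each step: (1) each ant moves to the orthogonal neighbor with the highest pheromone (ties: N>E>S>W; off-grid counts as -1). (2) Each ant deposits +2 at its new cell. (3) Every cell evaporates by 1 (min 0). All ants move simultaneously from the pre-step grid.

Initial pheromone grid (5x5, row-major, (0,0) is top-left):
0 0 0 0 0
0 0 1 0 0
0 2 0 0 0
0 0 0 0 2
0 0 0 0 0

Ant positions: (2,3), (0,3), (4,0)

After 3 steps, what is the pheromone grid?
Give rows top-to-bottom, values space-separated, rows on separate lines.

After step 1: ants at (1,3),(0,4),(3,0)
  0 0 0 0 1
  0 0 0 1 0
  0 1 0 0 0
  1 0 0 0 1
  0 0 0 0 0
After step 2: ants at (0,3),(1,4),(2,0)
  0 0 0 1 0
  0 0 0 0 1
  1 0 0 0 0
  0 0 0 0 0
  0 0 0 0 0
After step 3: ants at (0,4),(0,4),(1,0)
  0 0 0 0 3
  1 0 0 0 0
  0 0 0 0 0
  0 0 0 0 0
  0 0 0 0 0

0 0 0 0 3
1 0 0 0 0
0 0 0 0 0
0 0 0 0 0
0 0 0 0 0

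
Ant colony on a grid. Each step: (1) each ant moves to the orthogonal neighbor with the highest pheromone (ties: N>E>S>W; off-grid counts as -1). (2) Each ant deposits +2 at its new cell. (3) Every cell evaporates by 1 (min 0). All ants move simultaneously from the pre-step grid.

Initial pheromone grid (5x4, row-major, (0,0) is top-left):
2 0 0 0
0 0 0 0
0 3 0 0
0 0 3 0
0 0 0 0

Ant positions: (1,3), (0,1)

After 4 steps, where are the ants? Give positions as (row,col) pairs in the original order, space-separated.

Step 1: ant0:(1,3)->N->(0,3) | ant1:(0,1)->W->(0,0)
  grid max=3 at (0,0)
Step 2: ant0:(0,3)->S->(1,3) | ant1:(0,0)->E->(0,1)
  grid max=2 at (0,0)
Step 3: ant0:(1,3)->N->(0,3) | ant1:(0,1)->W->(0,0)
  grid max=3 at (0,0)
Step 4: ant0:(0,3)->S->(1,3) | ant1:(0,0)->E->(0,1)
  grid max=2 at (0,0)

(1,3) (0,1)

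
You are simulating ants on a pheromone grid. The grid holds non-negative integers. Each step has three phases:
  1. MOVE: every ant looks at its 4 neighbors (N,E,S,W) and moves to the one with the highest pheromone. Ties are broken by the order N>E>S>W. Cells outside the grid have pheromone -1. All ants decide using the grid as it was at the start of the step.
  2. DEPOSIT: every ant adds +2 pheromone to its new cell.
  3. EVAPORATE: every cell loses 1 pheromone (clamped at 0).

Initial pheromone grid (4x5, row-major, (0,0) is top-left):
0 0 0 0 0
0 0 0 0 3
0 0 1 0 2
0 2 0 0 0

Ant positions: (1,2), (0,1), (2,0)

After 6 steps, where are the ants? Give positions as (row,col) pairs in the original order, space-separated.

Step 1: ant0:(1,2)->S->(2,2) | ant1:(0,1)->E->(0,2) | ant2:(2,0)->N->(1,0)
  grid max=2 at (1,4)
Step 2: ant0:(2,2)->N->(1,2) | ant1:(0,2)->E->(0,3) | ant2:(1,0)->N->(0,0)
  grid max=1 at (0,0)
Step 3: ant0:(1,2)->S->(2,2) | ant1:(0,3)->E->(0,4) | ant2:(0,0)->E->(0,1)
  grid max=2 at (2,2)
Step 4: ant0:(2,2)->N->(1,2) | ant1:(0,4)->S->(1,4) | ant2:(0,1)->E->(0,2)
  grid max=1 at (0,2)
Step 5: ant0:(1,2)->N->(0,2) | ant1:(1,4)->N->(0,4) | ant2:(0,2)->S->(1,2)
  grid max=2 at (0,2)
Step 6: ant0:(0,2)->S->(1,2) | ant1:(0,4)->S->(1,4) | ant2:(1,2)->N->(0,2)
  grid max=3 at (0,2)

(1,2) (1,4) (0,2)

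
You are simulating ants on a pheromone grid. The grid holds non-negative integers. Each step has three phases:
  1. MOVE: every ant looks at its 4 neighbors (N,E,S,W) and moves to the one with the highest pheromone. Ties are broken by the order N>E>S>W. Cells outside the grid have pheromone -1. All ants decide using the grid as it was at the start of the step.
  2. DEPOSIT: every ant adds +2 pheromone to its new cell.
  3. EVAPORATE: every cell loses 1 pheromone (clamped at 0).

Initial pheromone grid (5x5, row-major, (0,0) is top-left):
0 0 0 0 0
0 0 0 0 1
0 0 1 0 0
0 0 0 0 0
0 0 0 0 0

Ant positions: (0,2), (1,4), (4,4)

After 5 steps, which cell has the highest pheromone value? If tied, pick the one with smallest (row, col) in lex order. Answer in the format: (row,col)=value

Step 1: ant0:(0,2)->E->(0,3) | ant1:(1,4)->N->(0,4) | ant2:(4,4)->N->(3,4)
  grid max=1 at (0,3)
Step 2: ant0:(0,3)->E->(0,4) | ant1:(0,4)->W->(0,3) | ant2:(3,4)->N->(2,4)
  grid max=2 at (0,3)
Step 3: ant0:(0,4)->W->(0,3) | ant1:(0,3)->E->(0,4) | ant2:(2,4)->N->(1,4)
  grid max=3 at (0,3)
Step 4: ant0:(0,3)->E->(0,4) | ant1:(0,4)->W->(0,3) | ant2:(1,4)->N->(0,4)
  grid max=6 at (0,4)
Step 5: ant0:(0,4)->W->(0,3) | ant1:(0,3)->E->(0,4) | ant2:(0,4)->W->(0,3)
  grid max=7 at (0,3)
Final grid:
  0 0 0 7 7
  0 0 0 0 0
  0 0 0 0 0
  0 0 0 0 0
  0 0 0 0 0
Max pheromone 7 at (0,3)

Answer: (0,3)=7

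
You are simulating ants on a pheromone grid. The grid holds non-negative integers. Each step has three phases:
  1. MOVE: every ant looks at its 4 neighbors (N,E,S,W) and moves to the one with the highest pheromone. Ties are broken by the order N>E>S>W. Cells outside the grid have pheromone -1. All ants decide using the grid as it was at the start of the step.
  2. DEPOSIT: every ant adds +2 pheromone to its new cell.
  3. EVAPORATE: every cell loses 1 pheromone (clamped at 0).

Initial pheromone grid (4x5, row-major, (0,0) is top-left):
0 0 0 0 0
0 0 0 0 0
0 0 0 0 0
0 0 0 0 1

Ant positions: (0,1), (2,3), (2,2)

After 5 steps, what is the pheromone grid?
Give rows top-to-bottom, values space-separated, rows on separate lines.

After step 1: ants at (0,2),(1,3),(1,2)
  0 0 1 0 0
  0 0 1 1 0
  0 0 0 0 0
  0 0 0 0 0
After step 2: ants at (1,2),(1,2),(0,2)
  0 0 2 0 0
  0 0 4 0 0
  0 0 0 0 0
  0 0 0 0 0
After step 3: ants at (0,2),(0,2),(1,2)
  0 0 5 0 0
  0 0 5 0 0
  0 0 0 0 0
  0 0 0 0 0
After step 4: ants at (1,2),(1,2),(0,2)
  0 0 6 0 0
  0 0 8 0 0
  0 0 0 0 0
  0 0 0 0 0
After step 5: ants at (0,2),(0,2),(1,2)
  0 0 9 0 0
  0 0 9 0 0
  0 0 0 0 0
  0 0 0 0 0

0 0 9 0 0
0 0 9 0 0
0 0 0 0 0
0 0 0 0 0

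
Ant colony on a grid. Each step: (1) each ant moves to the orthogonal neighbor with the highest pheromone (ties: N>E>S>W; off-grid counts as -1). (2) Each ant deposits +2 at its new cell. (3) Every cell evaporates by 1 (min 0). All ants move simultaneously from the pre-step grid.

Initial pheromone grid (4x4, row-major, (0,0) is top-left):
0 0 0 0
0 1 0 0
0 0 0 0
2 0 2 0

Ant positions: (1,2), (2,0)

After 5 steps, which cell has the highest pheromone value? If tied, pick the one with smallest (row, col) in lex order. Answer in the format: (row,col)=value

Answer: (3,0)=3

Derivation:
Step 1: ant0:(1,2)->W->(1,1) | ant1:(2,0)->S->(3,0)
  grid max=3 at (3,0)
Step 2: ant0:(1,1)->N->(0,1) | ant1:(3,0)->N->(2,0)
  grid max=2 at (3,0)
Step 3: ant0:(0,1)->S->(1,1) | ant1:(2,0)->S->(3,0)
  grid max=3 at (3,0)
Step 4: ant0:(1,1)->N->(0,1) | ant1:(3,0)->N->(2,0)
  grid max=2 at (3,0)
Step 5: ant0:(0,1)->S->(1,1) | ant1:(2,0)->S->(3,0)
  grid max=3 at (3,0)
Final grid:
  0 0 0 0
  0 2 0 0
  0 0 0 0
  3 0 0 0
Max pheromone 3 at (3,0)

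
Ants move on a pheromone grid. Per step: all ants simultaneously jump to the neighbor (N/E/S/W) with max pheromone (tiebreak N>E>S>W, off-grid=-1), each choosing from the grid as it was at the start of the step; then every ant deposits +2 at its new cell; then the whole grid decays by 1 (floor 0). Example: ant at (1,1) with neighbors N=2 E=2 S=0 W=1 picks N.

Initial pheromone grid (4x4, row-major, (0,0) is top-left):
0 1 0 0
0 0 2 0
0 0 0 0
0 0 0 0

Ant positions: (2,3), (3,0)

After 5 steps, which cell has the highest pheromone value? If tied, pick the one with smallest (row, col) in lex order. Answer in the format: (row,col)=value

Answer: (0,2)=3

Derivation:
Step 1: ant0:(2,3)->N->(1,3) | ant1:(3,0)->N->(2,0)
  grid max=1 at (1,2)
Step 2: ant0:(1,3)->W->(1,2) | ant1:(2,0)->N->(1,0)
  grid max=2 at (1,2)
Step 3: ant0:(1,2)->N->(0,2) | ant1:(1,0)->N->(0,0)
  grid max=1 at (0,0)
Step 4: ant0:(0,2)->S->(1,2) | ant1:(0,0)->E->(0,1)
  grid max=2 at (1,2)
Step 5: ant0:(1,2)->N->(0,2) | ant1:(0,1)->E->(0,2)
  grid max=3 at (0,2)
Final grid:
  0 0 3 0
  0 0 1 0
  0 0 0 0
  0 0 0 0
Max pheromone 3 at (0,2)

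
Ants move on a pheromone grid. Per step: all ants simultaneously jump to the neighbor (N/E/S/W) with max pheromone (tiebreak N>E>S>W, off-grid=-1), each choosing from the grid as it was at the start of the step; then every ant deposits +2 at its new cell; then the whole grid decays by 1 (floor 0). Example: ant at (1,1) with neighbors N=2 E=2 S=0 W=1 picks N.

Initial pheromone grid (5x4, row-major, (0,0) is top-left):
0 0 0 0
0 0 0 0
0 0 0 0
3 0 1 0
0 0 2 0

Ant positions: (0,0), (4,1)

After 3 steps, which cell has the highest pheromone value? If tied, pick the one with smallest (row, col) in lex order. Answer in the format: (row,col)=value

Answer: (4,2)=3

Derivation:
Step 1: ant0:(0,0)->E->(0,1) | ant1:(4,1)->E->(4,2)
  grid max=3 at (4,2)
Step 2: ant0:(0,1)->E->(0,2) | ant1:(4,2)->N->(3,2)
  grid max=2 at (4,2)
Step 3: ant0:(0,2)->E->(0,3) | ant1:(3,2)->S->(4,2)
  grid max=3 at (4,2)
Final grid:
  0 0 0 1
  0 0 0 0
  0 0 0 0
  0 0 0 0
  0 0 3 0
Max pheromone 3 at (4,2)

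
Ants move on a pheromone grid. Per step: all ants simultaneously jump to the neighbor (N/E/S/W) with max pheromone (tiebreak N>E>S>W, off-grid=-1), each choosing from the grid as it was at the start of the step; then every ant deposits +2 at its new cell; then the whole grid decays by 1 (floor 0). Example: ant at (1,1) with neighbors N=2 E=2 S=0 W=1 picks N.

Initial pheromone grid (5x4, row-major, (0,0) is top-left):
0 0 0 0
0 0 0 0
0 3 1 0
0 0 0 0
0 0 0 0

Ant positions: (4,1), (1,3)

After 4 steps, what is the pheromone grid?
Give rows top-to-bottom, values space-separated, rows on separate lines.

After step 1: ants at (3,1),(0,3)
  0 0 0 1
  0 0 0 0
  0 2 0 0
  0 1 0 0
  0 0 0 0
After step 2: ants at (2,1),(1,3)
  0 0 0 0
  0 0 0 1
  0 3 0 0
  0 0 0 0
  0 0 0 0
After step 3: ants at (1,1),(0,3)
  0 0 0 1
  0 1 0 0
  0 2 0 0
  0 0 0 0
  0 0 0 0
After step 4: ants at (2,1),(1,3)
  0 0 0 0
  0 0 0 1
  0 3 0 0
  0 0 0 0
  0 0 0 0

0 0 0 0
0 0 0 1
0 3 0 0
0 0 0 0
0 0 0 0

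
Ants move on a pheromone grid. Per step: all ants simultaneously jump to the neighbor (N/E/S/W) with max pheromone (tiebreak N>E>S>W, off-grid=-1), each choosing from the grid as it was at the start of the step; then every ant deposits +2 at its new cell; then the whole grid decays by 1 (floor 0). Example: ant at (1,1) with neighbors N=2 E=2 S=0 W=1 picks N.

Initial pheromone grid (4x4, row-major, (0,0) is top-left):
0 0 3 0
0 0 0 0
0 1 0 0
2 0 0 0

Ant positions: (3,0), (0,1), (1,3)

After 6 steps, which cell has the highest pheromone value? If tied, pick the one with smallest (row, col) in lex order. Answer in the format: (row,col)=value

Step 1: ant0:(3,0)->N->(2,0) | ant1:(0,1)->E->(0,2) | ant2:(1,3)->N->(0,3)
  grid max=4 at (0,2)
Step 2: ant0:(2,0)->S->(3,0) | ant1:(0,2)->E->(0,3) | ant2:(0,3)->W->(0,2)
  grid max=5 at (0,2)
Step 3: ant0:(3,0)->N->(2,0) | ant1:(0,3)->W->(0,2) | ant2:(0,2)->E->(0,3)
  grid max=6 at (0,2)
Step 4: ant0:(2,0)->S->(3,0) | ant1:(0,2)->E->(0,3) | ant2:(0,3)->W->(0,2)
  grid max=7 at (0,2)
Step 5: ant0:(3,0)->N->(2,0) | ant1:(0,3)->W->(0,2) | ant2:(0,2)->E->(0,3)
  grid max=8 at (0,2)
Step 6: ant0:(2,0)->S->(3,0) | ant1:(0,2)->E->(0,3) | ant2:(0,3)->W->(0,2)
  grid max=9 at (0,2)
Final grid:
  0 0 9 6
  0 0 0 0
  0 0 0 0
  2 0 0 0
Max pheromone 9 at (0,2)

Answer: (0,2)=9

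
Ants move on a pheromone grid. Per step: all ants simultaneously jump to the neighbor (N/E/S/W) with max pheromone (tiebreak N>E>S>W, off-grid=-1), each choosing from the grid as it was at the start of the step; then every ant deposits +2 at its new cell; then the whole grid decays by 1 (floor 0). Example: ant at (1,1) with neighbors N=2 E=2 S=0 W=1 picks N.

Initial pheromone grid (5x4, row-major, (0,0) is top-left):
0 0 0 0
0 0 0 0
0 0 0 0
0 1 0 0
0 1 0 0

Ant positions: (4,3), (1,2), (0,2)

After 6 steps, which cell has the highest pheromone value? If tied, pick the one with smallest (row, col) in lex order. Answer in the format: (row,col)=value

Step 1: ant0:(4,3)->N->(3,3) | ant1:(1,2)->N->(0,2) | ant2:(0,2)->E->(0,3)
  grid max=1 at (0,2)
Step 2: ant0:(3,3)->N->(2,3) | ant1:(0,2)->E->(0,3) | ant2:(0,3)->W->(0,2)
  grid max=2 at (0,2)
Step 3: ant0:(2,3)->N->(1,3) | ant1:(0,3)->W->(0,2) | ant2:(0,2)->E->(0,3)
  grid max=3 at (0,2)
Step 4: ant0:(1,3)->N->(0,3) | ant1:(0,2)->E->(0,3) | ant2:(0,3)->W->(0,2)
  grid max=6 at (0,3)
Step 5: ant0:(0,3)->W->(0,2) | ant1:(0,3)->W->(0,2) | ant2:(0,2)->E->(0,3)
  grid max=7 at (0,2)
Step 6: ant0:(0,2)->E->(0,3) | ant1:(0,2)->E->(0,3) | ant2:(0,3)->W->(0,2)
  grid max=10 at (0,3)
Final grid:
  0 0 8 10
  0 0 0 0
  0 0 0 0
  0 0 0 0
  0 0 0 0
Max pheromone 10 at (0,3)

Answer: (0,3)=10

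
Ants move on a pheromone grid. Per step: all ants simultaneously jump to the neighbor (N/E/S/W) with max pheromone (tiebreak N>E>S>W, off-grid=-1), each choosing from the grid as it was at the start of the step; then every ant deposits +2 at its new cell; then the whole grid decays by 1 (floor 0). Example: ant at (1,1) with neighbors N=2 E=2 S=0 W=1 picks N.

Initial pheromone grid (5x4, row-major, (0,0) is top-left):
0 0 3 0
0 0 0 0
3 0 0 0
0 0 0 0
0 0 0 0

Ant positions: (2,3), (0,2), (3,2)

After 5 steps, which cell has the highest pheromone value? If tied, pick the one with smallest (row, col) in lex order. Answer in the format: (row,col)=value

Step 1: ant0:(2,3)->N->(1,3) | ant1:(0,2)->E->(0,3) | ant2:(3,2)->N->(2,2)
  grid max=2 at (0,2)
Step 2: ant0:(1,3)->N->(0,3) | ant1:(0,3)->W->(0,2) | ant2:(2,2)->N->(1,2)
  grid max=3 at (0,2)
Step 3: ant0:(0,3)->W->(0,2) | ant1:(0,2)->E->(0,3) | ant2:(1,2)->N->(0,2)
  grid max=6 at (0,2)
Step 4: ant0:(0,2)->E->(0,3) | ant1:(0,3)->W->(0,2) | ant2:(0,2)->E->(0,3)
  grid max=7 at (0,2)
Step 5: ant0:(0,3)->W->(0,2) | ant1:(0,2)->E->(0,3) | ant2:(0,3)->W->(0,2)
  grid max=10 at (0,2)
Final grid:
  0 0 10 7
  0 0 0 0
  0 0 0 0
  0 0 0 0
  0 0 0 0
Max pheromone 10 at (0,2)

Answer: (0,2)=10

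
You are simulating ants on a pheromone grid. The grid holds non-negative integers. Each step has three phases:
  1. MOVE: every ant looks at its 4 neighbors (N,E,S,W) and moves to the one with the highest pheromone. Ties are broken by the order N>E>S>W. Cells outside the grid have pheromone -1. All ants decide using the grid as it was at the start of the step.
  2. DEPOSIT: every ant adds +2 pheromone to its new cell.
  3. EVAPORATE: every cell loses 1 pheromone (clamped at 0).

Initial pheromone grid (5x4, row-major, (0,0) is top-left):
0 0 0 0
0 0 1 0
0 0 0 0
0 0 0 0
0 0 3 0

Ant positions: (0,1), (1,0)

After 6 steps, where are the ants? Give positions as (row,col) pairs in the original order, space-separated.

Step 1: ant0:(0,1)->E->(0,2) | ant1:(1,0)->N->(0,0)
  grid max=2 at (4,2)
Step 2: ant0:(0,2)->E->(0,3) | ant1:(0,0)->E->(0,1)
  grid max=1 at (0,1)
Step 3: ant0:(0,3)->S->(1,3) | ant1:(0,1)->E->(0,2)
  grid max=1 at (0,2)
Step 4: ant0:(1,3)->N->(0,3) | ant1:(0,2)->E->(0,3)
  grid max=3 at (0,3)
Step 5: ant0:(0,3)->S->(1,3) | ant1:(0,3)->S->(1,3)
  grid max=3 at (1,3)
Step 6: ant0:(1,3)->N->(0,3) | ant1:(1,3)->N->(0,3)
  grid max=5 at (0,3)

(0,3) (0,3)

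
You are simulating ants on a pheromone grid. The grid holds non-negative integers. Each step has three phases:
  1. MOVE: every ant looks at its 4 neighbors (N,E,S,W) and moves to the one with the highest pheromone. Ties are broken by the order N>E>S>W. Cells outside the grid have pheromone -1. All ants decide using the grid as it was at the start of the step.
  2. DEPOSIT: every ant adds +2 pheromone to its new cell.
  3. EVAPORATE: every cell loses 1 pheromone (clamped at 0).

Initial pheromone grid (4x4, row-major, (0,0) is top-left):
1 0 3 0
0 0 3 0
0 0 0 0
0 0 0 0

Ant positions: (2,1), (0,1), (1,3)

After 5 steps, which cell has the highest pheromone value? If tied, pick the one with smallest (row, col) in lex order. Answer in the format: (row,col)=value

Step 1: ant0:(2,1)->N->(1,1) | ant1:(0,1)->E->(0,2) | ant2:(1,3)->W->(1,2)
  grid max=4 at (0,2)
Step 2: ant0:(1,1)->E->(1,2) | ant1:(0,2)->S->(1,2) | ant2:(1,2)->N->(0,2)
  grid max=7 at (1,2)
Step 3: ant0:(1,2)->N->(0,2) | ant1:(1,2)->N->(0,2) | ant2:(0,2)->S->(1,2)
  grid max=8 at (0,2)
Step 4: ant0:(0,2)->S->(1,2) | ant1:(0,2)->S->(1,2) | ant2:(1,2)->N->(0,2)
  grid max=11 at (1,2)
Step 5: ant0:(1,2)->N->(0,2) | ant1:(1,2)->N->(0,2) | ant2:(0,2)->S->(1,2)
  grid max=12 at (0,2)
Final grid:
  0 0 12 0
  0 0 12 0
  0 0 0 0
  0 0 0 0
Max pheromone 12 at (0,2)

Answer: (0,2)=12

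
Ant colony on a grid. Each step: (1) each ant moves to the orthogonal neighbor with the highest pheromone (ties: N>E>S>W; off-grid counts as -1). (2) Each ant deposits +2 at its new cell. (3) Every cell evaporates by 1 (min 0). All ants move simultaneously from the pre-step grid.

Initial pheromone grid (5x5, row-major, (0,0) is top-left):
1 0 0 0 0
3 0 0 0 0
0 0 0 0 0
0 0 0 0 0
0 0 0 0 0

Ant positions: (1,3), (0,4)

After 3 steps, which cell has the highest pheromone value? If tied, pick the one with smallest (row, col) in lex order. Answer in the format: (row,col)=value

Answer: (1,4)=3

Derivation:
Step 1: ant0:(1,3)->N->(0,3) | ant1:(0,4)->S->(1,4)
  grid max=2 at (1,0)
Step 2: ant0:(0,3)->E->(0,4) | ant1:(1,4)->N->(0,4)
  grid max=3 at (0,4)
Step 3: ant0:(0,4)->S->(1,4) | ant1:(0,4)->S->(1,4)
  grid max=3 at (1,4)
Final grid:
  0 0 0 0 2
  0 0 0 0 3
  0 0 0 0 0
  0 0 0 0 0
  0 0 0 0 0
Max pheromone 3 at (1,4)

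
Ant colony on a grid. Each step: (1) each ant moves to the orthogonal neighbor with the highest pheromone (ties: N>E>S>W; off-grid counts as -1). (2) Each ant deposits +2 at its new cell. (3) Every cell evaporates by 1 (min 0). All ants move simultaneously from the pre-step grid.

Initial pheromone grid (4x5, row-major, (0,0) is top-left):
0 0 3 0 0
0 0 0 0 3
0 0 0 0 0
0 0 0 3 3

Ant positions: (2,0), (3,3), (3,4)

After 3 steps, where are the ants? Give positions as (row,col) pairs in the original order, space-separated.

Step 1: ant0:(2,0)->N->(1,0) | ant1:(3,3)->E->(3,4) | ant2:(3,4)->W->(3,3)
  grid max=4 at (3,3)
Step 2: ant0:(1,0)->N->(0,0) | ant1:(3,4)->W->(3,3) | ant2:(3,3)->E->(3,4)
  grid max=5 at (3,3)
Step 3: ant0:(0,0)->E->(0,1) | ant1:(3,3)->E->(3,4) | ant2:(3,4)->W->(3,3)
  grid max=6 at (3,3)

(0,1) (3,4) (3,3)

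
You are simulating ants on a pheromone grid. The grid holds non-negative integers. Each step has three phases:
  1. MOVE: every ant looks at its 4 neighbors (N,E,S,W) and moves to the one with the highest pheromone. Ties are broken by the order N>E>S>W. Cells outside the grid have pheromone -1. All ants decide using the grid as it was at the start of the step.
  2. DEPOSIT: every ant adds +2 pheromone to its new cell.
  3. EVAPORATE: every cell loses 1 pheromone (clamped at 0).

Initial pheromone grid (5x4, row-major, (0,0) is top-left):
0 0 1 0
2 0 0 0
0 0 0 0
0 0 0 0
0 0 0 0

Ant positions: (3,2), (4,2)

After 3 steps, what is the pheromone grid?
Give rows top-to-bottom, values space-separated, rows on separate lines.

After step 1: ants at (2,2),(3,2)
  0 0 0 0
  1 0 0 0
  0 0 1 0
  0 0 1 0
  0 0 0 0
After step 2: ants at (3,2),(2,2)
  0 0 0 0
  0 0 0 0
  0 0 2 0
  0 0 2 0
  0 0 0 0
After step 3: ants at (2,2),(3,2)
  0 0 0 0
  0 0 0 0
  0 0 3 0
  0 0 3 0
  0 0 0 0

0 0 0 0
0 0 0 0
0 0 3 0
0 0 3 0
0 0 0 0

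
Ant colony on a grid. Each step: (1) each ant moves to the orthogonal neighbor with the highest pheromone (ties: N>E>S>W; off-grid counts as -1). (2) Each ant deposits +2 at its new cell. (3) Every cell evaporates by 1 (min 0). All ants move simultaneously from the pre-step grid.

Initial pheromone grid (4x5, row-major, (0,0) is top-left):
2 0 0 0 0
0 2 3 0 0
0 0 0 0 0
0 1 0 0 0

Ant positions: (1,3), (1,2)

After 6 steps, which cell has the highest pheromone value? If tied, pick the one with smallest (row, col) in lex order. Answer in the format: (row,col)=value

Answer: (1,2)=9

Derivation:
Step 1: ant0:(1,3)->W->(1,2) | ant1:(1,2)->W->(1,1)
  grid max=4 at (1,2)
Step 2: ant0:(1,2)->W->(1,1) | ant1:(1,1)->E->(1,2)
  grid max=5 at (1,2)
Step 3: ant0:(1,1)->E->(1,2) | ant1:(1,2)->W->(1,1)
  grid max=6 at (1,2)
Step 4: ant0:(1,2)->W->(1,1) | ant1:(1,1)->E->(1,2)
  grid max=7 at (1,2)
Step 5: ant0:(1,1)->E->(1,2) | ant1:(1,2)->W->(1,1)
  grid max=8 at (1,2)
Step 6: ant0:(1,2)->W->(1,1) | ant1:(1,1)->E->(1,2)
  grid max=9 at (1,2)
Final grid:
  0 0 0 0 0
  0 8 9 0 0
  0 0 0 0 0
  0 0 0 0 0
Max pheromone 9 at (1,2)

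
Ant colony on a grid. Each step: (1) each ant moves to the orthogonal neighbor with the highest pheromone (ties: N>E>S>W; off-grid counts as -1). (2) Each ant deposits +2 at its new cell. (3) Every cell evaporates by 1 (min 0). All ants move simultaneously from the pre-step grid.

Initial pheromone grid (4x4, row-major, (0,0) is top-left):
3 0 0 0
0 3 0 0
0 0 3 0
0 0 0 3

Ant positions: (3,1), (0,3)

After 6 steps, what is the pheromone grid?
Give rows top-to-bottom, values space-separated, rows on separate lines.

After step 1: ants at (2,1),(1,3)
  2 0 0 0
  0 2 0 1
  0 1 2 0
  0 0 0 2
After step 2: ants at (1,1),(0,3)
  1 0 0 1
  0 3 0 0
  0 0 1 0
  0 0 0 1
After step 3: ants at (0,1),(1,3)
  0 1 0 0
  0 2 0 1
  0 0 0 0
  0 0 0 0
After step 4: ants at (1,1),(0,3)
  0 0 0 1
  0 3 0 0
  0 0 0 0
  0 0 0 0
After step 5: ants at (0,1),(1,3)
  0 1 0 0
  0 2 0 1
  0 0 0 0
  0 0 0 0
After step 6: ants at (1,1),(0,3)
  0 0 0 1
  0 3 0 0
  0 0 0 0
  0 0 0 0

0 0 0 1
0 3 0 0
0 0 0 0
0 0 0 0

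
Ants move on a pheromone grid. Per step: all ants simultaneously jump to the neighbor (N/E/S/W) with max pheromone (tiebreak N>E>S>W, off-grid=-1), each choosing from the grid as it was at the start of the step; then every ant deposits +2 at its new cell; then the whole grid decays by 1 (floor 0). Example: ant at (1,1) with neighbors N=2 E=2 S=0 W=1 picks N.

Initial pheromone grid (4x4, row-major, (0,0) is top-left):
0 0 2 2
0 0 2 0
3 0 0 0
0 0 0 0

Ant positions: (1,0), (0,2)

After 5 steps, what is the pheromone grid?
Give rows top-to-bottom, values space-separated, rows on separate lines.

After step 1: ants at (2,0),(0,3)
  0 0 1 3
  0 0 1 0
  4 0 0 0
  0 0 0 0
After step 2: ants at (1,0),(0,2)
  0 0 2 2
  1 0 0 0
  3 0 0 0
  0 0 0 0
After step 3: ants at (2,0),(0,3)
  0 0 1 3
  0 0 0 0
  4 0 0 0
  0 0 0 0
After step 4: ants at (1,0),(0,2)
  0 0 2 2
  1 0 0 0
  3 0 0 0
  0 0 0 0
After step 5: ants at (2,0),(0,3)
  0 0 1 3
  0 0 0 0
  4 0 0 0
  0 0 0 0

0 0 1 3
0 0 0 0
4 0 0 0
0 0 0 0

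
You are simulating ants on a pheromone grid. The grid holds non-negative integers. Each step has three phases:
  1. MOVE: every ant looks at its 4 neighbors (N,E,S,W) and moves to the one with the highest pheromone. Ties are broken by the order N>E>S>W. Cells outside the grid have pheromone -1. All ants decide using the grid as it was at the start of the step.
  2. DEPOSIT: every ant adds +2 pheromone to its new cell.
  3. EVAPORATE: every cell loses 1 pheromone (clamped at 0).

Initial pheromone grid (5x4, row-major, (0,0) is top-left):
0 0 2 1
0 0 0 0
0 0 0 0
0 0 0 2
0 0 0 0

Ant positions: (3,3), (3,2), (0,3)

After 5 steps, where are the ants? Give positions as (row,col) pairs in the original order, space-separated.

Step 1: ant0:(3,3)->N->(2,3) | ant1:(3,2)->E->(3,3) | ant2:(0,3)->W->(0,2)
  grid max=3 at (0,2)
Step 2: ant0:(2,3)->S->(3,3) | ant1:(3,3)->N->(2,3) | ant2:(0,2)->E->(0,3)
  grid max=4 at (3,3)
Step 3: ant0:(3,3)->N->(2,3) | ant1:(2,3)->S->(3,3) | ant2:(0,3)->W->(0,2)
  grid max=5 at (3,3)
Step 4: ant0:(2,3)->S->(3,3) | ant1:(3,3)->N->(2,3) | ant2:(0,2)->E->(0,3)
  grid max=6 at (3,3)
Step 5: ant0:(3,3)->N->(2,3) | ant1:(2,3)->S->(3,3) | ant2:(0,3)->W->(0,2)
  grid max=7 at (3,3)

(2,3) (3,3) (0,2)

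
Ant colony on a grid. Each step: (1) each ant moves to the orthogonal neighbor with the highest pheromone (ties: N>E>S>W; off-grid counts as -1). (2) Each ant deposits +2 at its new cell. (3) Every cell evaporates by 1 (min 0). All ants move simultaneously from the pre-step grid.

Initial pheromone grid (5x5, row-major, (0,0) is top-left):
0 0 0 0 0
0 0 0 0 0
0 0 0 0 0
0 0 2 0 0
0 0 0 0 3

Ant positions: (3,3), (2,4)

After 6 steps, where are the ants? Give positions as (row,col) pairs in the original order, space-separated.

Step 1: ant0:(3,3)->W->(3,2) | ant1:(2,4)->N->(1,4)
  grid max=3 at (3,2)
Step 2: ant0:(3,2)->N->(2,2) | ant1:(1,4)->N->(0,4)
  grid max=2 at (3,2)
Step 3: ant0:(2,2)->S->(3,2) | ant1:(0,4)->S->(1,4)
  grid max=3 at (3,2)
Step 4: ant0:(3,2)->N->(2,2) | ant1:(1,4)->N->(0,4)
  grid max=2 at (3,2)
Step 5: ant0:(2,2)->S->(3,2) | ant1:(0,4)->S->(1,4)
  grid max=3 at (3,2)
Step 6: ant0:(3,2)->N->(2,2) | ant1:(1,4)->N->(0,4)
  grid max=2 at (3,2)

(2,2) (0,4)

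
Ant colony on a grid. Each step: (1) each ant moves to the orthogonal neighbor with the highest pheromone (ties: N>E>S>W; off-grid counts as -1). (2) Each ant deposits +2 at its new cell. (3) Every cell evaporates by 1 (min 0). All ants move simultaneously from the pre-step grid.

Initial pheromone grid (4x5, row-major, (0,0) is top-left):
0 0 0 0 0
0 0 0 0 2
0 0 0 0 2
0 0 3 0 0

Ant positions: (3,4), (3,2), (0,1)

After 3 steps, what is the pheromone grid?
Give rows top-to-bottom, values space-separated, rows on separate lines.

After step 1: ants at (2,4),(2,2),(0,2)
  0 0 1 0 0
  0 0 0 0 1
  0 0 1 0 3
  0 0 2 0 0
After step 2: ants at (1,4),(3,2),(0,3)
  0 0 0 1 0
  0 0 0 0 2
  0 0 0 0 2
  0 0 3 0 0
After step 3: ants at (2,4),(2,2),(0,4)
  0 0 0 0 1
  0 0 0 0 1
  0 0 1 0 3
  0 0 2 0 0

0 0 0 0 1
0 0 0 0 1
0 0 1 0 3
0 0 2 0 0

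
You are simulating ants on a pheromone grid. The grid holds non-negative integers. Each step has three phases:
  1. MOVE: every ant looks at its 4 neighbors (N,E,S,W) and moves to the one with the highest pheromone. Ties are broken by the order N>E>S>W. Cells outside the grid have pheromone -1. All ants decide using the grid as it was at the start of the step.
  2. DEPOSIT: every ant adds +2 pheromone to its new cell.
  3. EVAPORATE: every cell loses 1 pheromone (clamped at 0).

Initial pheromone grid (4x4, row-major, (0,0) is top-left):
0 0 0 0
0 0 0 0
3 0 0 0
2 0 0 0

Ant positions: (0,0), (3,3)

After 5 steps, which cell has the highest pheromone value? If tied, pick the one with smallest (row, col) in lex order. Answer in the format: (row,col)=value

Answer: (0,3)=5

Derivation:
Step 1: ant0:(0,0)->E->(0,1) | ant1:(3,3)->N->(2,3)
  grid max=2 at (2,0)
Step 2: ant0:(0,1)->E->(0,2) | ant1:(2,3)->N->(1,3)
  grid max=1 at (0,2)
Step 3: ant0:(0,2)->E->(0,3) | ant1:(1,3)->N->(0,3)
  grid max=3 at (0,3)
Step 4: ant0:(0,3)->S->(1,3) | ant1:(0,3)->S->(1,3)
  grid max=3 at (1,3)
Step 5: ant0:(1,3)->N->(0,3) | ant1:(1,3)->N->(0,3)
  grid max=5 at (0,3)
Final grid:
  0 0 0 5
  0 0 0 2
  0 0 0 0
  0 0 0 0
Max pheromone 5 at (0,3)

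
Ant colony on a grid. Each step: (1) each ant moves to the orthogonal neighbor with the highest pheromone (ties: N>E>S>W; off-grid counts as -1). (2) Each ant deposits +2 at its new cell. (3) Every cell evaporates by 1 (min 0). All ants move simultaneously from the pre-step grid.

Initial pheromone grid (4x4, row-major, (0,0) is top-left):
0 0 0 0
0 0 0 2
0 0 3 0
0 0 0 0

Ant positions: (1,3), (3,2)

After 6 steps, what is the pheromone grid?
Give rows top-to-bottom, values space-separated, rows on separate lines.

After step 1: ants at (0,3),(2,2)
  0 0 0 1
  0 0 0 1
  0 0 4 0
  0 0 0 0
After step 2: ants at (1,3),(1,2)
  0 0 0 0
  0 0 1 2
  0 0 3 0
  0 0 0 0
After step 3: ants at (1,2),(2,2)
  0 0 0 0
  0 0 2 1
  0 0 4 0
  0 0 0 0
After step 4: ants at (2,2),(1,2)
  0 0 0 0
  0 0 3 0
  0 0 5 0
  0 0 0 0
After step 5: ants at (1,2),(2,2)
  0 0 0 0
  0 0 4 0
  0 0 6 0
  0 0 0 0
After step 6: ants at (2,2),(1,2)
  0 0 0 0
  0 0 5 0
  0 0 7 0
  0 0 0 0

0 0 0 0
0 0 5 0
0 0 7 0
0 0 0 0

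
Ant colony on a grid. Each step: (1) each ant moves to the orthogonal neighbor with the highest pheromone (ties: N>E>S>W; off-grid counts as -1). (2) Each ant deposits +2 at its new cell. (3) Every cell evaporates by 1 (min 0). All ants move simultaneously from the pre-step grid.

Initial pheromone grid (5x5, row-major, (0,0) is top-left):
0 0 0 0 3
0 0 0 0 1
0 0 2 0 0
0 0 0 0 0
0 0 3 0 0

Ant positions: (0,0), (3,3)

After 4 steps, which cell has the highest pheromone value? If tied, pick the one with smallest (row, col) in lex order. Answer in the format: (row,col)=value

Step 1: ant0:(0,0)->E->(0,1) | ant1:(3,3)->N->(2,3)
  grid max=2 at (0,4)
Step 2: ant0:(0,1)->E->(0,2) | ant1:(2,3)->W->(2,2)
  grid max=2 at (2,2)
Step 3: ant0:(0,2)->E->(0,3) | ant1:(2,2)->N->(1,2)
  grid max=1 at (0,3)
Step 4: ant0:(0,3)->E->(0,4) | ant1:(1,2)->S->(2,2)
  grid max=2 at (2,2)
Final grid:
  0 0 0 0 1
  0 0 0 0 0
  0 0 2 0 0
  0 0 0 0 0
  0 0 0 0 0
Max pheromone 2 at (2,2)

Answer: (2,2)=2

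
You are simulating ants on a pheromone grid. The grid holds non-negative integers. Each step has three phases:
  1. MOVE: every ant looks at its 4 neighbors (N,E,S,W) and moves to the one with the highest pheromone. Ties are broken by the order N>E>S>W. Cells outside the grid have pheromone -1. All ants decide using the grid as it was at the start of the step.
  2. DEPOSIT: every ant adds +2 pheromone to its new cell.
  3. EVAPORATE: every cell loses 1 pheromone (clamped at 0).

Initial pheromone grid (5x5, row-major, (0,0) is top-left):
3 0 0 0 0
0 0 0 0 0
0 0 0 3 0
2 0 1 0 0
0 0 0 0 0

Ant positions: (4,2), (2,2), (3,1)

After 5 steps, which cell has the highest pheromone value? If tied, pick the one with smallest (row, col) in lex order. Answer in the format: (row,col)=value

Step 1: ant0:(4,2)->N->(3,2) | ant1:(2,2)->E->(2,3) | ant2:(3,1)->W->(3,0)
  grid max=4 at (2,3)
Step 2: ant0:(3,2)->N->(2,2) | ant1:(2,3)->N->(1,3) | ant2:(3,0)->N->(2,0)
  grid max=3 at (2,3)
Step 3: ant0:(2,2)->E->(2,3) | ant1:(1,3)->S->(2,3) | ant2:(2,0)->S->(3,0)
  grid max=6 at (2,3)
Step 4: ant0:(2,3)->N->(1,3) | ant1:(2,3)->N->(1,3) | ant2:(3,0)->N->(2,0)
  grid max=5 at (2,3)
Step 5: ant0:(1,3)->S->(2,3) | ant1:(1,3)->S->(2,3) | ant2:(2,0)->S->(3,0)
  grid max=8 at (2,3)
Final grid:
  0 0 0 0 0
  0 0 0 2 0
  0 0 0 8 0
  3 0 0 0 0
  0 0 0 0 0
Max pheromone 8 at (2,3)

Answer: (2,3)=8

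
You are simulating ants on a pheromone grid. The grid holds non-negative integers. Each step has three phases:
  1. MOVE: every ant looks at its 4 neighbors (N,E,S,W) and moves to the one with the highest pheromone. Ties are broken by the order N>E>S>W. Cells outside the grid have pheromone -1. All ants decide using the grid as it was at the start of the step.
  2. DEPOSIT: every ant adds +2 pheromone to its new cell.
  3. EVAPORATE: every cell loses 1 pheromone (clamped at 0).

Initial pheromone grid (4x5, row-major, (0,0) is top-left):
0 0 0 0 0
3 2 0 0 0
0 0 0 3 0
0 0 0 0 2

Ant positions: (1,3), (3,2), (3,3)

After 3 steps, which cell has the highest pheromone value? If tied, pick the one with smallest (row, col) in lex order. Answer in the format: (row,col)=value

Step 1: ant0:(1,3)->S->(2,3) | ant1:(3,2)->N->(2,2) | ant2:(3,3)->N->(2,3)
  grid max=6 at (2,3)
Step 2: ant0:(2,3)->W->(2,2) | ant1:(2,2)->E->(2,3) | ant2:(2,3)->W->(2,2)
  grid max=7 at (2,3)
Step 3: ant0:(2,2)->E->(2,3) | ant1:(2,3)->W->(2,2) | ant2:(2,2)->E->(2,3)
  grid max=10 at (2,3)
Final grid:
  0 0 0 0 0
  0 0 0 0 0
  0 0 5 10 0
  0 0 0 0 0
Max pheromone 10 at (2,3)

Answer: (2,3)=10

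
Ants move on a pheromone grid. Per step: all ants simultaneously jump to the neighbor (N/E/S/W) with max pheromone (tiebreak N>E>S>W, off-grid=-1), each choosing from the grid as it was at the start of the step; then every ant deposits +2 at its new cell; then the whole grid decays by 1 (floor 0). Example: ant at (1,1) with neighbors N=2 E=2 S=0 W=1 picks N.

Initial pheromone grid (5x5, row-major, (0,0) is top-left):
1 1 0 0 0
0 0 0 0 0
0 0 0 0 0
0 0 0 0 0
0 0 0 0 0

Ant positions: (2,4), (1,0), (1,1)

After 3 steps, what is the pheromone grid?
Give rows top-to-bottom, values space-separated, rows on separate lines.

After step 1: ants at (1,4),(0,0),(0,1)
  2 2 0 0 0
  0 0 0 0 1
  0 0 0 0 0
  0 0 0 0 0
  0 0 0 0 0
After step 2: ants at (0,4),(0,1),(0,0)
  3 3 0 0 1
  0 0 0 0 0
  0 0 0 0 0
  0 0 0 0 0
  0 0 0 0 0
After step 3: ants at (1,4),(0,0),(0,1)
  4 4 0 0 0
  0 0 0 0 1
  0 0 0 0 0
  0 0 0 0 0
  0 0 0 0 0

4 4 0 0 0
0 0 0 0 1
0 0 0 0 0
0 0 0 0 0
0 0 0 0 0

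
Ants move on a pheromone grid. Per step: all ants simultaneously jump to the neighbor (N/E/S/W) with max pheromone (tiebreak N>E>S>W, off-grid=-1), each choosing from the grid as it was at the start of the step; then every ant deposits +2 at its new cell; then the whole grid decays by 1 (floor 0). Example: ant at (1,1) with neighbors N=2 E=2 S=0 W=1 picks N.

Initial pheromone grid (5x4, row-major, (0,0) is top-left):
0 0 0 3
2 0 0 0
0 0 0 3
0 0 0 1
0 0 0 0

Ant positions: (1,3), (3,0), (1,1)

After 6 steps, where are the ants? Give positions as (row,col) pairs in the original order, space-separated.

Step 1: ant0:(1,3)->N->(0,3) | ant1:(3,0)->N->(2,0) | ant2:(1,1)->W->(1,0)
  grid max=4 at (0,3)
Step 2: ant0:(0,3)->S->(1,3) | ant1:(2,0)->N->(1,0) | ant2:(1,0)->S->(2,0)
  grid max=4 at (1,0)
Step 3: ant0:(1,3)->N->(0,3) | ant1:(1,0)->S->(2,0) | ant2:(2,0)->N->(1,0)
  grid max=5 at (1,0)
Step 4: ant0:(0,3)->S->(1,3) | ant1:(2,0)->N->(1,0) | ant2:(1,0)->S->(2,0)
  grid max=6 at (1,0)
Step 5: ant0:(1,3)->N->(0,3) | ant1:(1,0)->S->(2,0) | ant2:(2,0)->N->(1,0)
  grid max=7 at (1,0)
Step 6: ant0:(0,3)->S->(1,3) | ant1:(2,0)->N->(1,0) | ant2:(1,0)->S->(2,0)
  grid max=8 at (1,0)

(1,3) (1,0) (2,0)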